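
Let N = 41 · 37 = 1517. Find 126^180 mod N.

Mod 41: 126 ≡ 3; by Fermat, exponent reduces to 180 mod 40 = 20; 3^20 ≡ 40 (mod 41).
Mod 37: 126 ≡ 15; since 36 | 180, by Fermat 15^180 ≡ 1 (mod 37).
Combine by CRT: x ≡ 40 (mod 41), x ≡ 1 (mod 37) ⇒ x ≡ 778 (mod 1517).

778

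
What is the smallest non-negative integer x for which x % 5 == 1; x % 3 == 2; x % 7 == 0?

56

The moduli are pairwise coprime; N = 5·3·7 = 105.
N/5 = 21; 21 ≡ 1 (mod 5), inverse 1.
N/3 = 35; 35 ≡ 2 (mod 3); 2·2 ≡ 1, so inverse 2.
N/7 = 15; 15 ≡ 1 (mod 7), inverse 1.
x ≡ 1·21·1 + 2·35·2 + 0·15·1 = 161.
161 mod 105 = 56.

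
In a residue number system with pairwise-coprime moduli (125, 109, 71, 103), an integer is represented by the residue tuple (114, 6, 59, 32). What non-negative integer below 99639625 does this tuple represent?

43377864

From x ≡ 114 (mod 125) write x = 114 + 125t. Substituting into x ≡ 6 (mod 109) gives 125t ≡ 1 (mod 109), and since 16⁻¹ ≡ 75 (mod 109), t ≡ 75. Hence x ≡ 114 + 125·75 = 9489 (mod 13625).
From x ≡ 9489 (mod 13625) write x = 9489 + 13625t. Substituting into x ≡ 59 (mod 71) gives 13625t ≡ 13 (mod 71), and since 64⁻¹ ≡ 10 (mod 71), t ≡ 59. Hence x ≡ 9489 + 13625·59 = 813364 (mod 967375).
From x ≡ 813364 (mod 967375) write x = 813364 + 967375t. Substituting into x ≡ 32 (mod 103) gives 967375t ≡ 59 (mod 103), and since 102⁻¹ ≡ 102 (mod 103), t ≡ 44. Hence x ≡ 813364 + 967375·44 = 43377864 (mod 99639625).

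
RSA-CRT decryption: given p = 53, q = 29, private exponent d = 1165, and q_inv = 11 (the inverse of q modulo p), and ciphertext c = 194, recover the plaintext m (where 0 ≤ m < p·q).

d_p = d mod (p−1) = 1165 mod 52 = 21; d_q = d mod (q−1) = 17.
m₁ = c^(d_p) mod p: c ≡ 35 (mod 53), and 35^21 mod 53 = 31.
m₂ = c^(d_q) mod q: c ≡ 20 (mod 29), and 20^17 mod 29 = 25.
h = q_inv·(m₁ − m₂) mod p = 11·(31 − 25) mod 53 = 13.
m = m₂ + h·q = 25 + 13·29 = 402.

402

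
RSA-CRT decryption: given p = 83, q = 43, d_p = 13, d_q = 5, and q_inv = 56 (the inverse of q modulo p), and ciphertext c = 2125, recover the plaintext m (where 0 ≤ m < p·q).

m₁ = c^(d_p) mod p: c ≡ 50 (mod 83), and 50^13 mod 83 = 53.
m₂ = c^(d_q) mod q: c ≡ 18 (mod 43), and 18^5 mod 43 = 19.
h = q_inv·(m₁ − m₂) mod p = 56·(53 − 19) mod 83 = 78.
m = m₂ + h·q = 19 + 78·43 = 3373.

3373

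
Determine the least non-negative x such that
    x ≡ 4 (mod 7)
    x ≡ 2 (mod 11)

46

From x ≡ 4 (mod 7) write x = 4 + 7t. Substituting into x ≡ 2 (mod 11) gives 7t ≡ 9 (mod 11), and since 7⁻¹ ≡ 8 (mod 11), t ≡ 6. Hence x ≡ 4 + 7·6 = 46 (mod 77).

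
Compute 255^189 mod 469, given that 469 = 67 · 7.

Mod 67: 255 ≡ 54; by Fermat, exponent reduces to 189 mod 66 = 57; 54^57 ≡ 22 (mod 67).
Mod 7: 255 ≡ 3; by Fermat, exponent reduces to 189 mod 6 = 3; 3^3 ≡ 6 (mod 7).
Combine by CRT: x ≡ 22 (mod 67), x ≡ 6 (mod 7) ⇒ x ≡ 223 (mod 469).

223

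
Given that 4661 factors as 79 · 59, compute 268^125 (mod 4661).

2491

Mod 79: 268 ≡ 31; by Fermat, exponent reduces to 125 mod 78 = 47; 31^47 ≡ 42 (mod 79).
Mod 59: 268 ≡ 32; by Fermat, exponent reduces to 125 mod 58 = 9; 32^9 ≡ 13 (mod 59).
Combine by CRT: x ≡ 42 (mod 79), x ≡ 13 (mod 59) ⇒ x ≡ 2491 (mod 4661).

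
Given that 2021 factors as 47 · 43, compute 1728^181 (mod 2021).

Mod 47: 1728 ≡ 36; by Fermat, exponent reduces to 181 mod 46 = 43; 36^43 ≡ 25 (mod 47).
Mod 43: 1728 ≡ 8; by Fermat, exponent reduces to 181 mod 42 = 13; 8^13 ≡ 27 (mod 43).
Combine by CRT: x ≡ 25 (mod 47), x ≡ 27 (mod 43) ⇒ x ≡ 1059 (mod 2021).

1059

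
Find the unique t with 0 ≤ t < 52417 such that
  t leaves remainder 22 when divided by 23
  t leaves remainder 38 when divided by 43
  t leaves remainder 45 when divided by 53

13454

The moduli are pairwise coprime; N = 23·43·53 = 52417.
N/23 = 2279; 2279 ≡ 2 (mod 23); 2·12 ≡ 1, so inverse 12.
N/43 = 1219; 1219 ≡ 15 (mod 43); 15·23 ≡ 1, so inverse 23.
N/53 = 989; 989 ≡ 35 (mod 53); 35·50 ≡ 1, so inverse 50.
t ≡ 22·2279·12 + 38·1219·23 + 45·989·50 = 3892312.
3892312 mod 52417 = 13454.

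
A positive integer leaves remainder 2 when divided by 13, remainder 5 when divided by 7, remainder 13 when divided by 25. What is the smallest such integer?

The moduli are pairwise coprime; N = 13·7·25 = 2275.
N/13 = 175; 175 ≡ 6 (mod 13); 6·11 ≡ 1, so inverse 11.
N/7 = 325; 325 ≡ 3 (mod 7); 3·5 ≡ 1, so inverse 5.
N/25 = 91; 91 ≡ 16 (mod 25); 16·11 ≡ 1, so inverse 11.
x ≡ 2·175·11 + 5·325·5 + 13·91·11 = 24988.
24988 mod 2275 = 2238.

2238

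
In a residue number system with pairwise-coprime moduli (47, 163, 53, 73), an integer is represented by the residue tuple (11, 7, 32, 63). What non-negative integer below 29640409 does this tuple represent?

20870690

From x ≡ 11 (mod 47) write x = 11 + 47t. Substituting into x ≡ 7 (mod 163) gives 47t ≡ 159 (mod 163), and since 47⁻¹ ≡ 111 (mod 163), t ≡ 45. Hence x ≡ 11 + 47·45 = 2126 (mod 7661).
From x ≡ 2126 (mod 7661) write x = 2126 + 7661t. Substituting into x ≡ 32 (mod 53) gives 7661t ≡ 26 (mod 53), and since 29⁻¹ ≡ 11 (mod 53), t ≡ 21. Hence x ≡ 2126 + 7661·21 = 163007 (mod 406033).
From x ≡ 163007 (mod 406033) write x = 163007 + 406033t. Substituting into x ≡ 63 (mod 73) gives 406033t ≡ 65 (mod 73), and since 7⁻¹ ≡ 21 (mod 73), t ≡ 51. Hence x ≡ 163007 + 406033·51 = 20870690 (mod 29640409).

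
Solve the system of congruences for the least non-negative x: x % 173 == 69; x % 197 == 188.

26192

Combine the congruences pairwise.
From x ≡ 69 (mod 173) write x = 69 + 173t. Substituting into x ≡ 188 (mod 197) gives 173t ≡ 119 (mod 197), and since 173⁻¹ ≡ 41 (mod 197), t ≡ 151. Hence x ≡ 69 + 173·151 = 26192 (mod 34081).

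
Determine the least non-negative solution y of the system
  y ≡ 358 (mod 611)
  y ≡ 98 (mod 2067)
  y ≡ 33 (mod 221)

531317

gcd(611, 2067) = 13 and 13 | (98 − 358), so the pair is consistent; merging gives y ≡ 45572 (mod 97149), where 97149 = lcm(611, 2067).
gcd(97149, 221) = 13 and 13 | (33 − 45572), so the pair is consistent; merging gives y ≡ 531317 (mod 1651533), where 1651533 = lcm(97149, 221).
The solution is unique modulo lcm(611, 2067, 221) = 1651533.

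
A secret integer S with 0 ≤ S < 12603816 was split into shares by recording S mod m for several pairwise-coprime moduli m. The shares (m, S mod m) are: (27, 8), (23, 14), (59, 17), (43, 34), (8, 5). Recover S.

The moduli are pairwise coprime; N = 27·23·59·43·8 = 12603816.
N/27 = 466808; 466808 ≡ 5 (mod 27); 5·11 ≡ 1, so inverse 11.
N/23 = 547992; 547992 ≡ 17 (mod 23); 17·19 ≡ 1, so inverse 19.
N/59 = 213624; 213624 ≡ 44 (mod 59); 44·55 ≡ 1, so inverse 55.
N/43 = 293112; 293112 ≡ 24 (mod 43); 24·9 ≡ 1, so inverse 9.
N/8 = 1575477; 1575477 ≡ 5 (mod 8); 5·5 ≡ 1, so inverse 5.
S ≡ 8·466808·11 + 14·547992·19 + 17·213624·55 + 34·293112·9 + 5·1575477·5 = 515662613.
515662613 mod 12603816 = 11509973.

11509973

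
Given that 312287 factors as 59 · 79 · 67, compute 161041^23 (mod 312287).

Mod 59: 161041 ≡ 30; 30^23 ≡ 54 (mod 59).
Mod 79: 161041 ≡ 39; 39^23 ≡ 34 (mod 79).
Mod 67: 161041 ≡ 40; 40^23 ≡ 40 (mod 67).
Combine by CRT: x ≡ 54 (mod 59), x ≡ 34 (mod 79), x ≡ 40 (mod 67) ⇒ x ≡ 97994 (mod 312287).

97994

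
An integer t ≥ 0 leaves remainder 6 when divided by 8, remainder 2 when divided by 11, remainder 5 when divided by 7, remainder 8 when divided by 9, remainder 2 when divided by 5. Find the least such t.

3302

The moduli are pairwise coprime; N = 8·11·7·9·5 = 27720.
N/8 = 3465; 3465 ≡ 1 (mod 8), inverse 1.
N/11 = 2520; 2520 ≡ 1 (mod 11), inverse 1.
N/7 = 3960; 3960 ≡ 5 (mod 7); 5·3 ≡ 1, so inverse 3.
N/9 = 3080; 3080 ≡ 2 (mod 9); 2·5 ≡ 1, so inverse 5.
N/5 = 5544; 5544 ≡ 4 (mod 5); 4·4 ≡ 1, so inverse 4.
t ≡ 6·3465·1 + 2·2520·1 + 5·3960·3 + 8·3080·5 + 2·5544·4 = 252782.
252782 mod 27720 = 3302.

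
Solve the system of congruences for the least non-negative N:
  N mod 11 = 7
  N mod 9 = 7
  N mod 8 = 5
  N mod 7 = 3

Combine the congruences pairwise.
From N ≡ 7 (mod 11) write N = 7 + 11t. Substituting into N ≡ 7 (mod 9) gives 11t ≡ 0 (mod 9), and since 2⁻¹ ≡ 5 (mod 9), t ≡ 0. Hence N ≡ 7 + 11·0 = 7 (mod 99).
From N ≡ 7 (mod 99) write N = 7 + 99t. Substituting into N ≡ 5 (mod 8) gives 99t ≡ 6 (mod 8), and since 3⁻¹ ≡ 3 (mod 8), t ≡ 2. Hence N ≡ 7 + 99·2 = 205 (mod 792).
From N ≡ 205 (mod 792) write N = 205 + 792t. Substituting into N ≡ 3 (mod 7) gives 792t ≡ 1 (mod 7), and since 1⁻¹ ≡ 1 (mod 7), t ≡ 1. Hence N ≡ 205 + 792·1 = 997 (mod 5544).

997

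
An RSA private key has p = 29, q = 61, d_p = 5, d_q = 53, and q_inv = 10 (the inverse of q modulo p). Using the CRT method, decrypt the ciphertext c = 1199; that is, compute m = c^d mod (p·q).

m₁ = c^(d_p) mod p: c ≡ 10 (mod 29), and 10^5 mod 29 = 8.
m₂ = c^(d_q) mod q: c ≡ 40 (mod 61), and 40^53 mod 61 = 32.
h = q_inv·(m₁ − m₂) mod p = 10·(8 − 32) mod 29 = 21.
m = m₂ + h·q = 32 + 21·61 = 1313.

1313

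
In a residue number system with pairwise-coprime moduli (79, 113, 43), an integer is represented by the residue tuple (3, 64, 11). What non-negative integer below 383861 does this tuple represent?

The moduli are pairwise coprime; N = 79·113·43 = 383861.
N/79 = 4859; 4859 ≡ 40 (mod 79); 40·2 ≡ 1, so inverse 2.
N/113 = 3397; 3397 ≡ 7 (mod 113); 7·97 ≡ 1, so inverse 97.
N/43 = 8927; 8927 ≡ 26 (mod 43); 26·5 ≡ 1, so inverse 5.
x ≡ 3·4859·2 + 64·3397·97 + 11·8927·5 = 21608715.
21608715 mod 383861 = 112499.

112499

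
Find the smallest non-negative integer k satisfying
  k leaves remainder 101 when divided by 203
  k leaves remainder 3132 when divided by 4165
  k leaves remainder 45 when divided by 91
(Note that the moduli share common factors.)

gcd(203, 4165) = 7 and 7 | (3132 − 101), so the pair is consistent; merging gives k ≡ 19792 (mod 120785), where 120785 = lcm(203, 4165).
gcd(120785, 91) = 7 and 7 | (45 − 19792), so the pair is consistent; merging gives k ≡ 19792 (mod 1570205), where 1570205 = lcm(120785, 91).
The solution is unique modulo lcm(203, 4165, 91) = 1570205.

19792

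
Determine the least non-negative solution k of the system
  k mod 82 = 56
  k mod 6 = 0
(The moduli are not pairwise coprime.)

Combine the congruences pairwise.
gcd(82, 6) = 2 and 2 | (0 − 56), so the pair is consistent; merging gives k ≡ 138 (mod 246), where 246 = lcm(82, 6).
The solution is unique modulo lcm(82, 6) = 246.

138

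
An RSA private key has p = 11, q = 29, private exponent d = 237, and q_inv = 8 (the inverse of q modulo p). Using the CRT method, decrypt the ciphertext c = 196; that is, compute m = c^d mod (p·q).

d_p = d mod (p−1) = 237 mod 10 = 7; d_q = d mod (q−1) = 13.
m₁ = c^(d_p) mod p: c ≡ 9 (mod 11), and 9^7 mod 11 = 4.
m₂ = c^(d_q) mod q: c ≡ 22 (mod 29), and 22^13 mod 29 = 4.
h = q_inv·(m₁ − m₂) mod p = 8·(4 − 4) mod 11 = 0.
m = m₂ + h·q = 4 + 0·29 = 4.

4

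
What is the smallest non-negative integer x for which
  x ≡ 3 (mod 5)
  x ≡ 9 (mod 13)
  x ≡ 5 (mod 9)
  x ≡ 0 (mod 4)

1868

The moduli are pairwise coprime; N = 5·13·9·4 = 2340.
N/5 = 468; 468 ≡ 3 (mod 5); 3·2 ≡ 1, so inverse 2.
N/13 = 180; 180 ≡ 11 (mod 13); 11·6 ≡ 1, so inverse 6.
N/9 = 260; 260 ≡ 8 (mod 9); 8·8 ≡ 1, so inverse 8.
N/4 = 585; 585 ≡ 1 (mod 4), inverse 1.
x ≡ 3·468·2 + 9·180·6 + 5·260·8 + 0·585·1 = 22928.
22928 mod 2340 = 1868.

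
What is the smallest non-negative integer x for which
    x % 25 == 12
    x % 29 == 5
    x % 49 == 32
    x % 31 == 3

Combine the congruences pairwise.
From x ≡ 12 (mod 25) write x = 12 + 25t. Substituting into x ≡ 5 (mod 29) gives 25t ≡ 22 (mod 29), and since 25⁻¹ ≡ 7 (mod 29), t ≡ 9. Hence x ≡ 12 + 25·9 = 237 (mod 725).
From x ≡ 237 (mod 725) write x = 237 + 725t. Substituting into x ≡ 32 (mod 49) gives 725t ≡ 40 (mod 49), and since 39⁻¹ ≡ 44 (mod 49), t ≡ 45. Hence x ≡ 237 + 725·45 = 32862 (mod 35525).
From x ≡ 32862 (mod 35525) write x = 32862 + 35525t. Substituting into x ≡ 3 (mod 31) gives 35525t ≡ 1 (mod 31), and since 30⁻¹ ≡ 30 (mod 31), t ≡ 30. Hence x ≡ 32862 + 35525·30 = 1098612 (mod 1101275).

1098612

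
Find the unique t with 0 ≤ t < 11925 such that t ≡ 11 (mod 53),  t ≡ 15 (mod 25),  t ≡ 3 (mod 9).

From t ≡ 11 (mod 53) write t = 11 + 53s. Substituting into t ≡ 15 (mod 25) gives 53s ≡ 4 (mod 25), and since 3⁻¹ ≡ 17 (mod 25), s ≡ 18. Hence t ≡ 11 + 53·18 = 965 (mod 1325).
From t ≡ 965 (mod 1325) write t = 965 + 1325s. Substituting into t ≡ 3 (mod 9) gives 1325s ≡ 1 (mod 9), and since 2⁻¹ ≡ 5 (mod 9), s ≡ 5. Hence t ≡ 965 + 1325·5 = 7590 (mod 11925).

7590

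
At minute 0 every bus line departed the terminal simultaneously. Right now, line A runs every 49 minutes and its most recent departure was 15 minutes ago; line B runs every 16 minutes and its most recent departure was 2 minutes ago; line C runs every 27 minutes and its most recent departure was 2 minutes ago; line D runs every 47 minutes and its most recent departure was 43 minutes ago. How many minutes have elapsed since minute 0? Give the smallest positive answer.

From t ≡ 15 (mod 49) write t = 15 + 49s. Substituting into t ≡ 2 (mod 16) gives 49s ≡ 3 (mod 16), and since 1⁻¹ ≡ 1 (mod 16), s ≡ 3. Hence t ≡ 15 + 49·3 = 162 (mod 784).
From t ≡ 162 (mod 784) write t = 162 + 784s. Substituting into t ≡ 2 (mod 27) gives 784s ≡ 2 (mod 27), and since 1⁻¹ ≡ 1 (mod 27), s ≡ 2. Hence t ≡ 162 + 784·2 = 1730 (mod 21168).
From t ≡ 1730 (mod 21168) write t = 1730 + 21168s. Substituting into t ≡ 43 (mod 47) gives 21168s ≡ 5 (mod 47), and since 18⁻¹ ≡ 34 (mod 47), s ≡ 29. Hence t ≡ 1730 + 21168·29 = 615602 (mod 994896).

615602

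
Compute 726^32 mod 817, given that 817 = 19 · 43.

568

Mod 19: 726 ≡ 4; by Fermat, exponent reduces to 32 mod 18 = 14; 4^14 ≡ 17 (mod 19).
Mod 43: 726 ≡ 38; 38^32 ≡ 9 (mod 43).
Combine by CRT: x ≡ 17 (mod 19), x ≡ 9 (mod 43) ⇒ x ≡ 568 (mod 817).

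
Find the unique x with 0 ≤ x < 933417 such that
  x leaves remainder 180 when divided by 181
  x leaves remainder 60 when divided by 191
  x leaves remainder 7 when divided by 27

Combine the congruences pairwise.
From x ≡ 180 (mod 181) write x = 180 + 181t. Substituting into x ≡ 60 (mod 191) gives 181t ≡ 71 (mod 191), and since 181⁻¹ ≡ 19 (mod 191), t ≡ 12. Hence x ≡ 180 + 181·12 = 2352 (mod 34571).
From x ≡ 2352 (mod 34571) write x = 2352 + 34571t. Substituting into x ≡ 7 (mod 27) gives 34571t ≡ 4 (mod 27), and since 11⁻¹ ≡ 5 (mod 27), t ≡ 20. Hence x ≡ 2352 + 34571·20 = 693772 (mod 933417).

693772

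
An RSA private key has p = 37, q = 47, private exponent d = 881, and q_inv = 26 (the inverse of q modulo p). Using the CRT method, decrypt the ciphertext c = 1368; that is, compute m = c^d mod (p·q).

998

d_p = d mod (p−1) = 881 mod 36 = 17; d_q = d mod (q−1) = 7.
m₁ = c^(d_p) mod p: c ≡ 36 (mod 37), and 36^17 mod 37 = 36.
m₂ = c^(d_q) mod q: c ≡ 5 (mod 47), and 5^7 mod 47 = 11.
h = q_inv·(m₁ − m₂) mod p = 26·(36 − 11) mod 37 = 21.
m = m₂ + h·q = 11 + 21·47 = 998.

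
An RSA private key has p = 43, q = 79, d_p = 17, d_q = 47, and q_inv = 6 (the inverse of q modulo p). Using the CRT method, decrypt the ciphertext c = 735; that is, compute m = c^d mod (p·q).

451

m₁ = c^(d_p) mod p: c ≡ 4 (mod 43), and 4^17 mod 43 = 21.
m₂ = c^(d_q) mod q: c ≡ 24 (mod 79), and 24^47 mod 79 = 56.
h = q_inv·(m₁ − m₂) mod p = 6·(21 − 56) mod 43 = 5.
m = m₂ + h·q = 56 + 5·79 = 451.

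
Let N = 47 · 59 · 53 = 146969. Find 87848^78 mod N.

Mod 47: 87848 ≡ 5; by Fermat, exponent reduces to 78 mod 46 = 32; 5^32 ≡ 7 (mod 47).
Mod 59: 87848 ≡ 56; by Fermat, exponent reduces to 78 mod 58 = 20; 56^20 ≡ 41 (mod 59).
Mod 53: 87848 ≡ 27; by Fermat, exponent reduces to 78 mod 52 = 26; 27^26 ≡ 52 (mod 53).
Combine by CRT: x ≡ 7 (mod 47), x ≡ 41 (mod 59), x ≡ 52 (mod 53) ⇒ x ≡ 5882 (mod 146969).

5882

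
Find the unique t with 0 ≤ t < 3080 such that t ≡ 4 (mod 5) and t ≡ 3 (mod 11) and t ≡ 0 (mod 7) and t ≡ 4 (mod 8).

From t ≡ 4 (mod 5) write t = 4 + 5s. Substituting into t ≡ 3 (mod 11) gives 5s ≡ 10 (mod 11), and since 5⁻¹ ≡ 9 (mod 11), s ≡ 2. Hence t ≡ 4 + 5·2 = 14 (mod 55).
From t ≡ 14 (mod 55) write t = 14 + 55s. Substituting into t ≡ 0 (mod 7) gives 55s ≡ 0 (mod 7), and since 6⁻¹ ≡ 6 (mod 7), s ≡ 0. Hence t ≡ 14 + 55·0 = 14 (mod 385).
From t ≡ 14 (mod 385) write t = 14 + 385s. Substituting into t ≡ 4 (mod 8) gives 385s ≡ 6 (mod 8), and since 1⁻¹ ≡ 1 (mod 8), s ≡ 6. Hence t ≡ 14 + 385·6 = 2324 (mod 3080).

2324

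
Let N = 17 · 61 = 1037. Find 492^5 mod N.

Mod 17: 492 ≡ 16; 16^5 ≡ 16 (mod 17).
Mod 61: 492 ≡ 4; 4^5 ≡ 48 (mod 61).
Combine by CRT: x ≡ 16 (mod 17), x ≡ 48 (mod 61) ⇒ x ≡ 475 (mod 1037).

475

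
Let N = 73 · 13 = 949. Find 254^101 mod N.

505

Mod 73: 254 ≡ 35; by Fermat, exponent reduces to 101 mod 72 = 29; 35^29 ≡ 67 (mod 73).
Mod 13: 254 ≡ 7; by Fermat, exponent reduces to 101 mod 12 = 5; 7^5 ≡ 11 (mod 13).
Combine by CRT: x ≡ 67 (mod 73), x ≡ 11 (mod 13) ⇒ x ≡ 505 (mod 949).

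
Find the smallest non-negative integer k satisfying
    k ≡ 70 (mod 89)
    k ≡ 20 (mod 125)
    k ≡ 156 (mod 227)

983520

From k ≡ 70 (mod 89) write k = 70 + 89t. Substituting into k ≡ 20 (mod 125) gives 89t ≡ 75 (mod 125), and since 89⁻¹ ≡ 59 (mod 125), t ≡ 50. Hence k ≡ 70 + 89·50 = 4520 (mod 11125).
From k ≡ 4520 (mod 11125) write k = 4520 + 11125t. Substituting into k ≡ 156 (mod 227) gives 11125t ≡ 176 (mod 227), and since 2⁻¹ ≡ 114 (mod 227), t ≡ 88. Hence k ≡ 4520 + 11125·88 = 983520 (mod 2525375).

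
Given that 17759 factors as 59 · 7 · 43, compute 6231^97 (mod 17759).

Mod 59: 6231 ≡ 36; by Fermat, exponent reduces to 97 mod 58 = 39; 36^39 ≡ 27 (mod 59).
Mod 7: 6231 ≡ 1; by Fermat, exponent reduces to 97 mod 6 = 1; 1^1 ≡ 1 (mod 7).
Mod 43: 6231 ≡ 39; by Fermat, exponent reduces to 97 mod 42 = 13; 39^13 ≡ 32 (mod 43).
Combine by CRT: x ≡ 27 (mod 59), x ≡ 1 (mod 7), x ≡ 32 (mod 43) ⇒ x ≡ 204 (mod 17759).

204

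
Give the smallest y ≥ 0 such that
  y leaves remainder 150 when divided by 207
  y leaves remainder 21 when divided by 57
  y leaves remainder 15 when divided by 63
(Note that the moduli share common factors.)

Combine the congruences pairwise.
gcd(207, 57) = 3 and 3 | (21 − 150), so the pair is consistent; merging gives y ≡ 3669 (mod 3933), where 3933 = lcm(207, 57).
gcd(3933, 63) = 9 and 9 | (15 − 3669), so the pair is consistent; merging gives y ≡ 3669 (mod 27531), where 27531 = lcm(3933, 63).
The solution is unique modulo lcm(207, 57, 63) = 27531.

3669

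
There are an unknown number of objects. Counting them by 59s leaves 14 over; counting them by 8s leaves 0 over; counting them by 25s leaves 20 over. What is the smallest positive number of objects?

7920

The moduli are pairwise coprime; M = 59·8·25 = 11800.
M/59 = 200; 200 ≡ 23 (mod 59); 23·18 ≡ 1, so inverse 18.
M/8 = 1475; 1475 ≡ 3 (mod 8); 3·3 ≡ 1, so inverse 3.
M/25 = 472; 472 ≡ 22 (mod 25); 22·8 ≡ 1, so inverse 8.
N ≡ 14·200·18 + 0·1475·3 + 20·472·8 = 125920.
125920 mod 11800 = 7920.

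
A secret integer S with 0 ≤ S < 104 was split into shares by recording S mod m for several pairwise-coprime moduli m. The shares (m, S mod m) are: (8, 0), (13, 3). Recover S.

Combine the congruences pairwise.
From S ≡ 0 (mod 8) write S = 0 + 8t. Substituting into S ≡ 3 (mod 13) gives 8t ≡ 3 (mod 13), and since 8⁻¹ ≡ 5 (mod 13), t ≡ 2. Hence S ≡ 0 + 8·2 = 16 (mod 104).

16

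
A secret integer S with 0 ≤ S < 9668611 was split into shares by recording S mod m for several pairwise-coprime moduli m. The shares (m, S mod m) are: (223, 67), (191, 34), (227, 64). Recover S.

Combine the congruences pairwise.
From S ≡ 67 (mod 223) write S = 67 + 223t. Substituting into S ≡ 34 (mod 191) gives 223t ≡ 158 (mod 191), and since 32⁻¹ ≡ 6 (mod 191), t ≡ 184. Hence S ≡ 67 + 223·184 = 41099 (mod 42593).
From S ≡ 41099 (mod 42593) write S = 41099 + 42593t. Substituting into S ≡ 64 (mod 227) gives 42593t ≡ 52 (mod 227), and since 144⁻¹ ≡ 134 (mod 227), t ≡ 158. Hence S ≡ 41099 + 42593·158 = 6770793 (mod 9668611).

6770793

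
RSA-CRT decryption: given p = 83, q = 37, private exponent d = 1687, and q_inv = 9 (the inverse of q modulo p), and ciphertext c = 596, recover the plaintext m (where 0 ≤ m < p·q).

d_p = d mod (p−1) = 1687 mod 82 = 47; d_q = d mod (q−1) = 31.
m₁ = c^(d_p) mod p: c ≡ 15 (mod 83), and 15^47 mod 83 = 46.
m₂ = c^(d_q) mod q: c ≡ 4 (mod 37), and 4^31 mod 37 = 3.
h = q_inv·(m₁ − m₂) mod p = 9·(46 − 3) mod 83 = 55.
m = m₂ + h·q = 3 + 55·37 = 2038.

2038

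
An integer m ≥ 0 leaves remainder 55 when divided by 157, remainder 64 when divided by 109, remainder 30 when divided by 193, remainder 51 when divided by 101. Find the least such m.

153675894

From m ≡ 55 (mod 157) write m = 55 + 157t. Substituting into m ≡ 64 (mod 109) gives 157t ≡ 9 (mod 109), and since 48⁻¹ ≡ 25 (mod 109), t ≡ 7. Hence m ≡ 55 + 157·7 = 1154 (mod 17113).
From m ≡ 1154 (mod 17113) write m = 1154 + 17113t. Substituting into m ≡ 30 (mod 193) gives 17113t ≡ 34 (mod 193), and since 129⁻¹ ≡ 3 (mod 193), t ≡ 102. Hence m ≡ 1154 + 17113·102 = 1746680 (mod 3302809).
From m ≡ 1746680 (mod 3302809) write m = 1746680 + 3302809t. Substituting into m ≡ 51 (mod 101) gives 3302809t ≡ 65 (mod 101), and since 8⁻¹ ≡ 38 (mod 101), t ≡ 46. Hence m ≡ 1746680 + 3302809·46 = 153675894 (mod 333583709).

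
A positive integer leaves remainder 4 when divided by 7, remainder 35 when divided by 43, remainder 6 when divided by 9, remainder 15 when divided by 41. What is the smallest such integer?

85992

Combine the congruences pairwise.
From x ≡ 4 (mod 7) write x = 4 + 7t. Substituting into x ≡ 35 (mod 43) gives 7t ≡ 31 (mod 43), and since 7⁻¹ ≡ 37 (mod 43), t ≡ 29. Hence x ≡ 4 + 7·29 = 207 (mod 301).
From x ≡ 207 (mod 301) write x = 207 + 301t. Substituting into x ≡ 6 (mod 9) gives 301t ≡ 6 (mod 9), and since 4⁻¹ ≡ 7 (mod 9), t ≡ 6. Hence x ≡ 207 + 301·6 = 2013 (mod 2709).
From x ≡ 2013 (mod 2709) write x = 2013 + 2709t. Substituting into x ≡ 15 (mod 41) gives 2709t ≡ 11 (mod 41), and since 3⁻¹ ≡ 14 (mod 41), t ≡ 31. Hence x ≡ 2013 + 2709·31 = 85992 (mod 111069).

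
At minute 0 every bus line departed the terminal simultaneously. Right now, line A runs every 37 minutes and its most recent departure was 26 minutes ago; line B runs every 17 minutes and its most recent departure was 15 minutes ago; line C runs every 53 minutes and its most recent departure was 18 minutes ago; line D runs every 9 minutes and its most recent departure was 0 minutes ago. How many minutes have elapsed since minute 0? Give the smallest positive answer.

From t ≡ 26 (mod 37) write t = 26 + 37s. Substituting into t ≡ 15 (mod 17) gives 37s ≡ 6 (mod 17), and since 3⁻¹ ≡ 6 (mod 17), s ≡ 2. Hence t ≡ 26 + 37·2 = 100 (mod 629).
From t ≡ 100 (mod 629) write t = 100 + 629s. Substituting into t ≡ 18 (mod 53) gives 629s ≡ 24 (mod 53), and since 46⁻¹ ≡ 15 (mod 53), s ≡ 42. Hence t ≡ 100 + 629·42 = 26518 (mod 33337).
From t ≡ 26518 (mod 33337) write t = 26518 + 33337s. Substituting into t ≡ 0 (mod 9) gives 33337s ≡ 5 (mod 9), and since 1⁻¹ ≡ 1 (mod 9), s ≡ 5. Hence t ≡ 26518 + 33337·5 = 193203 (mod 300033).

193203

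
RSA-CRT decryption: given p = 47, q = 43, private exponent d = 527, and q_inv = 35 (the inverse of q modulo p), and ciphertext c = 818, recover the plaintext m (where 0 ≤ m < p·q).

1291

d_p = d mod (p−1) = 527 mod 46 = 21; d_q = d mod (q−1) = 23.
m₁ = c^(d_p) mod p: c ≡ 19 (mod 47), and 19^21 mod 47 = 22.
m₂ = c^(d_q) mod q: c ≡ 1 (mod 43), and 1^23 mod 43 = 1.
h = q_inv·(m₁ − m₂) mod p = 35·(22 − 1) mod 47 = 30.
m = m₂ + h·q = 1 + 30·43 = 1291.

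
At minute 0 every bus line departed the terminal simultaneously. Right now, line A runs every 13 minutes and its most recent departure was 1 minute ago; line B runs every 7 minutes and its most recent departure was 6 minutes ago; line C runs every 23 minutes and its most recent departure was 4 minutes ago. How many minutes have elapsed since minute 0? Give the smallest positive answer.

27

From t ≡ 1 (mod 13) write t = 1 + 13s. Substituting into t ≡ 6 (mod 7) gives 13s ≡ 5 (mod 7), and since 6⁻¹ ≡ 6 (mod 7), s ≡ 2. Hence t ≡ 1 + 13·2 = 27 (mod 91).
From t ≡ 27 (mod 91) write t = 27 + 91s. Substituting into t ≡ 4 (mod 23) gives 91s ≡ 0 (mod 23), and since 22⁻¹ ≡ 22 (mod 23), s ≡ 0. Hence t ≡ 27 + 91·0 = 27 (mod 2093).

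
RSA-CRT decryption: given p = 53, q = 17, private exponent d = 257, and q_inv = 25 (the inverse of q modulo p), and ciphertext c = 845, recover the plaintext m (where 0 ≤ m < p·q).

369

d_p = d mod (p−1) = 257 mod 52 = 49; d_q = d mod (q−1) = 1.
m₁ = c^(d_p) mod p: c ≡ 50 (mod 53), and 50^49 mod 53 = 51.
m₂ = c^(d_q) mod q: c ≡ 12 (mod 17), and 12^1 mod 17 = 12.
h = q_inv·(m₁ − m₂) mod p = 25·(51 − 12) mod 53 = 21.
m = m₂ + h·q = 12 + 21·17 = 369.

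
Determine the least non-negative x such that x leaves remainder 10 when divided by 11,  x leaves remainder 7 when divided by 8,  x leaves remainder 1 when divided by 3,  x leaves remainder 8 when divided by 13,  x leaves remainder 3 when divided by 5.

From x ≡ 10 (mod 11) write x = 10 + 11t. Substituting into x ≡ 7 (mod 8) gives 11t ≡ 5 (mod 8), and since 3⁻¹ ≡ 3 (mod 8), t ≡ 7. Hence x ≡ 10 + 11·7 = 87 (mod 88).
From x ≡ 87 (mod 88) write x = 87 + 88t. Substituting into x ≡ 1 (mod 3) gives 88t ≡ 1 (mod 3), and since 1⁻¹ ≡ 1 (mod 3), t ≡ 1. Hence x ≡ 87 + 88·1 = 175 (mod 264).
From x ≡ 175 (mod 264) write x = 175 + 264t. Substituting into x ≡ 8 (mod 13) gives 264t ≡ 2 (mod 13), and since 4⁻¹ ≡ 10 (mod 13), t ≡ 7. Hence x ≡ 175 + 264·7 = 2023 (mod 3432).
From x ≡ 2023 (mod 3432) write x = 2023 + 3432t. Substituting into x ≡ 3 (mod 5) gives 3432t ≡ 0 (mod 5), and since 2⁻¹ ≡ 3 (mod 5), t ≡ 0. Hence x ≡ 2023 + 3432·0 = 2023 (mod 17160).

2023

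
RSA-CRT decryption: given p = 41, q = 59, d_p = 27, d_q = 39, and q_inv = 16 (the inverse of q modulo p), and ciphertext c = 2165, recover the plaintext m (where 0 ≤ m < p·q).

1392

m₁ = c^(d_p) mod p: c ≡ 33 (mod 41), and 33^27 mod 41 = 39.
m₂ = c^(d_q) mod q: c ≡ 41 (mod 59), and 41^39 mod 59 = 35.
h = q_inv·(m₁ − m₂) mod p = 16·(39 − 35) mod 41 = 23.
m = m₂ + h·q = 35 + 23·59 = 1392.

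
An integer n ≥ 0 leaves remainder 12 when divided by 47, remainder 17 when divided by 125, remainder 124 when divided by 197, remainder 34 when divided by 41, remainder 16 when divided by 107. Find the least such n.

The moduli are pairwise coprime; M = 47·125·197·41·107 = 5077404125.
M/47 = 108029875; 108029875 ≡ 46 (mod 47); 46·46 ≡ 1, so inverse 46.
M/125 = 40619233; 40619233 ≡ 108 (mod 125); 108·22 ≡ 1, so inverse 22.
M/197 = 25773625; 25773625 ≡ 115 (mod 197); 115·12 ≡ 1, so inverse 12.
M/41 = 123839125; 123839125 ≡ 19 (mod 41); 19·13 ≡ 1, so inverse 13.
M/107 = 47452375; 47452375 ≡ 15 (mod 107); 15·50 ≡ 1, so inverse 50.
n ≡ 12·108029875·46 + 17·40619233·22 + 124·25773625·12 + 34·123839125·13 + 16·47452375·50 = 205874031392.
205874031392 mod 5077404125 = 2777866392.

2777866392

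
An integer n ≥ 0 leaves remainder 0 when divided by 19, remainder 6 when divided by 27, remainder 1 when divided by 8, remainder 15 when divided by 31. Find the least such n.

77577

The moduli are pairwise coprime; M = 19·27·8·31 = 127224.
M/19 = 6696; 6696 ≡ 8 (mod 19); 8·12 ≡ 1, so inverse 12.
M/27 = 4712; 4712 ≡ 14 (mod 27); 14·2 ≡ 1, so inverse 2.
M/8 = 15903; 15903 ≡ 7 (mod 8); 7·7 ≡ 1, so inverse 7.
M/31 = 4104; 4104 ≡ 12 (mod 31); 12·13 ≡ 1, so inverse 13.
n ≡ 0·6696·12 + 6·4712·2 + 1·15903·7 + 15·4104·13 = 968145.
968145 mod 127224 = 77577.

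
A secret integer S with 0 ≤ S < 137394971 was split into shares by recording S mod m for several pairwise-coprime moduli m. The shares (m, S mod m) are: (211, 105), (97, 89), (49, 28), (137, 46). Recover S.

116711168

The moduli are pairwise coprime; N = 211·97·49·137 = 137394971.
N/211 = 651161; 651161 ≡ 15 (mod 211); 15·197 ≡ 1, so inverse 197.
N/97 = 1416443; 1416443 ≡ 49 (mod 97); 49·2 ≡ 1, so inverse 2.
N/49 = 2803979; 2803979 ≡ 3 (mod 49); 3·33 ≡ 1, so inverse 33.
N/137 = 1002883; 1002883 ≡ 43 (mod 137); 43·51 ≡ 1, so inverse 51.
S ≡ 105·651161·197 + 89·1416443·2 + 28·2803979·33 + 46·1002883·51 = 18665032253.
18665032253 mod 137394971 = 116711168.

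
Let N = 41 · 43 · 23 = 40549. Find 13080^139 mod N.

Mod 41: 13080 ≡ 1; by Fermat, exponent reduces to 139 mod 40 = 19; 1^19 ≡ 1 (mod 41).
Mod 43: 13080 ≡ 8; by Fermat, exponent reduces to 139 mod 42 = 13; 8^13 ≡ 27 (mod 43).
Mod 23: 13080 ≡ 16; by Fermat, exponent reduces to 139 mod 22 = 7; 16^7 ≡ 18 (mod 23).
Combine by CRT: x ≡ 1 (mod 41), x ≡ 27 (mod 43), x ≡ 18 (mod 23) ⇒ x ≡ 10046 (mod 40549).

10046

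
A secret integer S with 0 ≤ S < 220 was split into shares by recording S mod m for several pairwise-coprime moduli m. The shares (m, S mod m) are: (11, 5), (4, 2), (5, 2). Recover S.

The moduli are pairwise coprime; N = 11·4·5 = 220.
N/11 = 20; 20 ≡ 9 (mod 11); 9·5 ≡ 1, so inverse 5.
N/4 = 55; 55 ≡ 3 (mod 4); 3·3 ≡ 1, so inverse 3.
N/5 = 44; 44 ≡ 4 (mod 5); 4·4 ≡ 1, so inverse 4.
S ≡ 5·20·5 + 2·55·3 + 2·44·4 = 1182.
1182 mod 220 = 82.

82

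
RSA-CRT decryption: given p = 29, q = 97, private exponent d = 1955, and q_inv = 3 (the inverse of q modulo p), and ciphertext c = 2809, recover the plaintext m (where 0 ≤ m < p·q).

364

d_p = d mod (p−1) = 1955 mod 28 = 23; d_q = d mod (q−1) = 35.
m₁ = c^(d_p) mod p: c ≡ 25 (mod 29), and 25^23 mod 29 = 16.
m₂ = c^(d_q) mod q: c ≡ 93 (mod 97), and 93^35 mod 97 = 73.
h = q_inv·(m₁ − m₂) mod p = 3·(16 − 73) mod 29 = 3.
m = m₂ + h·q = 73 + 3·97 = 364.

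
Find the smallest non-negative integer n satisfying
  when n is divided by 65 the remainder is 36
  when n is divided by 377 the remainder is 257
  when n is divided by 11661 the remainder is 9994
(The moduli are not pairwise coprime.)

149926

Combine the congruences pairwise.
gcd(65, 377) = 13 and 13 | (257 − 36), so the pair is consistent; merging gives n ≡ 1011 (mod 1885), where 1885 = lcm(65, 377).
gcd(1885, 11661) = 13 and 13 | (9994 − 1011), so the pair is consistent; merging gives n ≡ 149926 (mod 1690845), where 1690845 = lcm(1885, 11661).
The solution is unique modulo lcm(65, 377, 11661) = 1690845.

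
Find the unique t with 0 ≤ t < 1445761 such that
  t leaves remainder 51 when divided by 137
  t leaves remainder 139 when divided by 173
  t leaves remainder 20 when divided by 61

From t ≡ 51 (mod 137) write t = 51 + 137s. Substituting into t ≡ 139 (mod 173) gives 137s ≡ 88 (mod 173), and since 137⁻¹ ≡ 24 (mod 173), s ≡ 36. Hence t ≡ 51 + 137·36 = 4983 (mod 23701).
From t ≡ 4983 (mod 23701) write t = 4983 + 23701s. Substituting into t ≡ 20 (mod 61) gives 23701s ≡ 39 (mod 61), and since 33⁻¹ ≡ 37 (mod 61), s ≡ 40. Hence t ≡ 4983 + 23701·40 = 953023 (mod 1445761).

953023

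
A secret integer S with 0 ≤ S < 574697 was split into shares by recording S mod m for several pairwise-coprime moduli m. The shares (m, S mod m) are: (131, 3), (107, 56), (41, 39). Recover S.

The moduli are pairwise coprime; N = 131·107·41 = 574697.
N/131 = 4387; 4387 ≡ 64 (mod 131); 64·43 ≡ 1, so inverse 43.
N/107 = 5371; 5371 ≡ 21 (mod 107); 21·51 ≡ 1, so inverse 51.
N/41 = 14017; 14017 ≡ 36 (mod 41); 36·8 ≡ 1, so inverse 8.
S ≡ 3·4387·43 + 56·5371·51 + 39·14017·8 = 20278803.
20278803 mod 574697 = 164408.

164408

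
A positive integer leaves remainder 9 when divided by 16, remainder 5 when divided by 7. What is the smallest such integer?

89

From x ≡ 9 (mod 16) write x = 9 + 16t. Substituting into x ≡ 5 (mod 7) gives 16t ≡ 3 (mod 7), and since 2⁻¹ ≡ 4 (mod 7), t ≡ 5. Hence x ≡ 9 + 16·5 = 89 (mod 112).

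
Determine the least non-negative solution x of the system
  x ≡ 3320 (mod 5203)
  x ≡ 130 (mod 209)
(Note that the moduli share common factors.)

65756

gcd(5203, 209) = 11 and 11 | (130 − 3320), so the pair is consistent; merging gives x ≡ 65756 (mod 98857), where 98857 = lcm(5203, 209).
The solution is unique modulo lcm(5203, 209) = 98857.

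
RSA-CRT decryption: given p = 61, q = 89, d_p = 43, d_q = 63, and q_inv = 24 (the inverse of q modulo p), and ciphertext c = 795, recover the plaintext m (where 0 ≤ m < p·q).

2788

m₁ = c^(d_p) mod p: c ≡ 2 (mod 61), and 2^43 mod 61 = 43.
m₂ = c^(d_q) mod q: c ≡ 83 (mod 89), and 83^63 mod 89 = 29.
h = q_inv·(m₁ − m₂) mod p = 24·(43 − 29) mod 61 = 31.
m = m₂ + h·q = 29 + 31·89 = 2788.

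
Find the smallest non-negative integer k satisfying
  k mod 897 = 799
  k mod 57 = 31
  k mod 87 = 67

459166

Combine the congruences pairwise.
gcd(897, 57) = 3 and 3 | (31 − 799), so the pair is consistent; merging gives k ≡ 16048 (mod 17043), where 17043 = lcm(897, 57).
gcd(17043, 87) = 3 and 3 | (67 − 16048), so the pair is consistent; merging gives k ≡ 459166 (mod 494247), where 494247 = lcm(17043, 87).
The solution is unique modulo lcm(897, 57, 87) = 494247.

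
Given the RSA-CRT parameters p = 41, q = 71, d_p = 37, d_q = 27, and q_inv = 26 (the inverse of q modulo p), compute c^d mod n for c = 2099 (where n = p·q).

80

m₁ = c^(d_p) mod p: c ≡ 8 (mod 41), and 8^37 mod 41 = 39.
m₂ = c^(d_q) mod q: c ≡ 40 (mod 71), and 40^27 mod 71 = 9.
h = q_inv·(m₁ − m₂) mod p = 26·(39 − 9) mod 41 = 1.
m = m₂ + h·q = 9 + 1·71 = 80.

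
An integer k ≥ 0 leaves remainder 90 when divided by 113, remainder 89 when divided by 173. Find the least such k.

From k ≡ 90 (mod 113) write k = 90 + 113t. Substituting into k ≡ 89 (mod 173) gives 113t ≡ 172 (mod 173), and since 113⁻¹ ≡ 49 (mod 173), t ≡ 124. Hence k ≡ 90 + 113·124 = 14102 (mod 19549).

14102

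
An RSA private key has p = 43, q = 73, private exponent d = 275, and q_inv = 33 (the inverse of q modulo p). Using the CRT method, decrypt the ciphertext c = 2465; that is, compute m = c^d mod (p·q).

1357

d_p = d mod (p−1) = 275 mod 42 = 23; d_q = d mod (q−1) = 59.
m₁ = c^(d_p) mod p: c ≡ 14 (mod 43), and 14^23 mod 43 = 24.
m₂ = c^(d_q) mod q: c ≡ 56 (mod 73), and 56^59 mod 73 = 43.
h = q_inv·(m₁ − m₂) mod p = 33·(24 − 43) mod 43 = 18.
m = m₂ + h·q = 43 + 18·73 = 1357.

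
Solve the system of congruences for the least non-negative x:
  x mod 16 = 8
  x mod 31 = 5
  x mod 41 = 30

4376

The moduli are pairwise coprime; N = 16·31·41 = 20336.
N/16 = 1271; 1271 ≡ 7 (mod 16); 7·7 ≡ 1, so inverse 7.
N/31 = 656; 656 ≡ 5 (mod 31); 5·25 ≡ 1, so inverse 25.
N/41 = 496; 496 ≡ 4 (mod 41); 4·31 ≡ 1, so inverse 31.
x ≡ 8·1271·7 + 5·656·25 + 30·496·31 = 614456.
614456 mod 20336 = 4376.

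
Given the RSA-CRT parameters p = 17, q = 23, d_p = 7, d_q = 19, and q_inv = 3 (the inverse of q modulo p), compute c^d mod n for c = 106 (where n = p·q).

217

m₁ = c^(d_p) mod p: c ≡ 4 (mod 17), and 4^7 mod 17 = 13.
m₂ = c^(d_q) mod q: c ≡ 14 (mod 23), and 14^19 mod 23 = 10.
h = q_inv·(m₁ − m₂) mod p = 3·(13 − 10) mod 17 = 9.
m = m₂ + h·q = 10 + 9·23 = 217.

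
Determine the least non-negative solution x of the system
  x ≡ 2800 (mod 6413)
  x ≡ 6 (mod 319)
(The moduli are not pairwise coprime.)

79756

gcd(6413, 319) = 11 and 11 | (6 − 2800), so the pair is consistent; merging gives x ≡ 79756 (mod 185977), where 185977 = lcm(6413, 319).
The solution is unique modulo lcm(6413, 319) = 185977.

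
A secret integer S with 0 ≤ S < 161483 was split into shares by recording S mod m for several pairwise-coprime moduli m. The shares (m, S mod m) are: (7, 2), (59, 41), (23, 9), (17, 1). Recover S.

142172

The moduli are pairwise coprime; N = 7·59·23·17 = 161483.
N/7 = 23069; 23069 ≡ 4 (mod 7); 4·2 ≡ 1, so inverse 2.
N/59 = 2737; 2737 ≡ 23 (mod 59); 23·18 ≡ 1, so inverse 18.
N/23 = 7021; 7021 ≡ 6 (mod 23); 6·4 ≡ 1, so inverse 4.
N/17 = 9499; 9499 ≡ 13 (mod 17); 13·4 ≡ 1, so inverse 4.
S ≡ 2·23069·2 + 41·2737·18 + 9·7021·4 + 1·9499·4 = 2402934.
2402934 mod 161483 = 142172.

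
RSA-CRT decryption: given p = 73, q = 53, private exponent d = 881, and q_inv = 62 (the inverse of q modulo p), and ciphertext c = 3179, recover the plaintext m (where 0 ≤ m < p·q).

3762

d_p = d mod (p−1) = 881 mod 72 = 17; d_q = d mod (q−1) = 49.
m₁ = c^(d_p) mod p: c ≡ 40 (mod 73), and 40^17 mod 73 = 39.
m₂ = c^(d_q) mod q: c ≡ 52 (mod 53), and 52^49 mod 53 = 52.
h = q_inv·(m₁ − m₂) mod p = 62·(39 − 52) mod 73 = 70.
m = m₂ + h·q = 52 + 70·53 = 3762.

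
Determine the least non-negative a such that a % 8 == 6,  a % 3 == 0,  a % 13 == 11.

102

From a ≡ 6 (mod 8) write a = 6 + 8t. Substituting into a ≡ 0 (mod 3) gives 8t ≡ 0 (mod 3), and since 2⁻¹ ≡ 2 (mod 3), t ≡ 0. Hence a ≡ 6 + 8·0 = 6 (mod 24).
From a ≡ 6 (mod 24) write a = 6 + 24t. Substituting into a ≡ 11 (mod 13) gives 24t ≡ 5 (mod 13), and since 11⁻¹ ≡ 6 (mod 13), t ≡ 4. Hence a ≡ 6 + 24·4 = 102 (mod 312).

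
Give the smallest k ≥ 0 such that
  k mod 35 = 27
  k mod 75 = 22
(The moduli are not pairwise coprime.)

97

gcd(35, 75) = 5 and 5 | (22 − 27), so the pair is consistent; merging gives k ≡ 97 (mod 525), where 525 = lcm(35, 75).
The solution is unique modulo lcm(35, 75) = 525.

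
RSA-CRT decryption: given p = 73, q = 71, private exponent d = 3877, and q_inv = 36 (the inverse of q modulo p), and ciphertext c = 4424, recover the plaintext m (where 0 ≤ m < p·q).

3535

d_p = d mod (p−1) = 3877 mod 72 = 61; d_q = d mod (q−1) = 27.
m₁ = c^(d_p) mod p: c ≡ 44 (mod 73), and 44^61 mod 73 = 31.
m₂ = c^(d_q) mod q: c ≡ 22 (mod 71), and 22^27 mod 71 = 56.
h = q_inv·(m₁ − m₂) mod p = 36·(31 − 56) mod 73 = 49.
m = m₂ + h·q = 56 + 49·71 = 3535.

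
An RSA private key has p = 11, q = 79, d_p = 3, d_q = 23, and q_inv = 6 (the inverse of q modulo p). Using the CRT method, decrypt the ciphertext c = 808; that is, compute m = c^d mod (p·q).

378

m₁ = c^(d_p) mod p: c ≡ 5 (mod 11), and 5^3 mod 11 = 4.
m₂ = c^(d_q) mod q: c ≡ 18 (mod 79), and 18^23 mod 79 = 62.
h = q_inv·(m₁ − m₂) mod p = 6·(4 − 62) mod 11 = 4.
m = m₂ + h·q = 62 + 4·79 = 378.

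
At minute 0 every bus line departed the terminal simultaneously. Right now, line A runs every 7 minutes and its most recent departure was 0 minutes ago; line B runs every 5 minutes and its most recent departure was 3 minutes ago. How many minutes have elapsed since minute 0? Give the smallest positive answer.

28

Combine the congruences pairwise.
From t ≡ 0 (mod 7) write t = 0 + 7s. Substituting into t ≡ 3 (mod 5) gives 7s ≡ 3 (mod 5), and since 2⁻¹ ≡ 3 (mod 5), s ≡ 4. Hence t ≡ 0 + 7·4 = 28 (mod 35).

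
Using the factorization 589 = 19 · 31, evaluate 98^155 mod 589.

Mod 19: 98 ≡ 3; by Fermat, exponent reduces to 155 mod 18 = 11; 3^11 ≡ 10 (mod 19).
Mod 31: 98 ≡ 5; by Fermat, exponent reduces to 155 mod 30 = 5; 5^5 ≡ 25 (mod 31).
Combine by CRT: x ≡ 10 (mod 19), x ≡ 25 (mod 31) ⇒ x ≡ 428 (mod 589).

428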